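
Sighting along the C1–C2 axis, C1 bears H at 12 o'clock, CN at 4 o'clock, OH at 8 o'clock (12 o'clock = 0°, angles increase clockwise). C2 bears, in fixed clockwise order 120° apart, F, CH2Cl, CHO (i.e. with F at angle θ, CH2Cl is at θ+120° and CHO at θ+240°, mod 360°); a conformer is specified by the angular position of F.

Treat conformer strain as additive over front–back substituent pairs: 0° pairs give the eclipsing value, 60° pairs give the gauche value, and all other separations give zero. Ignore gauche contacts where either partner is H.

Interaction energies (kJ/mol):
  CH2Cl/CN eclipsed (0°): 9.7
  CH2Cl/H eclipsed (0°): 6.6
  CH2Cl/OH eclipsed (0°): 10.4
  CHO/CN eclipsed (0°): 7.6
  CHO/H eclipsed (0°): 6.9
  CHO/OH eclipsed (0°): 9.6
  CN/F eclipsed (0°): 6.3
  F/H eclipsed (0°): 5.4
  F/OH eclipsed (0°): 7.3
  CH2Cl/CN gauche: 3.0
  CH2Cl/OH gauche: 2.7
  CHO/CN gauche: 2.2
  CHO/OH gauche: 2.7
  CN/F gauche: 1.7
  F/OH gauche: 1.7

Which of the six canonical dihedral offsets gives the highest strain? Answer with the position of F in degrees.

F at 0° is eclipsed. H at 0° is eclipsed with F at 0° (5.4); CN at 120° is eclipsed with CH2Cl at 120° (9.7); OH at 240° is eclipsed with CHO at 240° (9.6). Total 24.7 kJ/mol.
F at 60° is staggered. CN at 120° is gauche with F at 60° (1.7); CN at 120° is gauche with CH2Cl at 180° (3.0); OH at 240° is gauche with CH2Cl at 180° (2.7); OH at 240° is gauche with CHO at 300° (2.7). Total 10.1 kJ/mol.
F at 120° is eclipsed. H at 0° is eclipsed with CHO at 0° (6.9); CN at 120° is eclipsed with F at 120° (6.3); OH at 240° is eclipsed with CH2Cl at 240° (10.4). Total 23.6 kJ/mol.
F at 180° is staggered. CN at 120° is gauche with F at 180° (1.7); CN at 120° is gauche with CHO at 60° (2.2); OH at 240° is gauche with F at 180° (1.7); OH at 240° is gauche with CH2Cl at 300° (2.7). Total 8.3 kJ/mol.
F at 240° is eclipsed. H at 0° is eclipsed with CH2Cl at 0° (6.6); CN at 120° is eclipsed with CHO at 120° (7.6); OH at 240° is eclipsed with F at 240° (7.3). Total 21.5 kJ/mol.
F at 300° is staggered. CN at 120° is gauche with CH2Cl at 60° (3.0); CN at 120° is gauche with CHO at 180° (2.2); OH at 240° is gauche with F at 300° (1.7); OH at 240° is gauche with CHO at 180° (2.7). Total 9.6 kJ/mol.
The maximum (24.7 kJ/mol) occurs with F at 0°.

0°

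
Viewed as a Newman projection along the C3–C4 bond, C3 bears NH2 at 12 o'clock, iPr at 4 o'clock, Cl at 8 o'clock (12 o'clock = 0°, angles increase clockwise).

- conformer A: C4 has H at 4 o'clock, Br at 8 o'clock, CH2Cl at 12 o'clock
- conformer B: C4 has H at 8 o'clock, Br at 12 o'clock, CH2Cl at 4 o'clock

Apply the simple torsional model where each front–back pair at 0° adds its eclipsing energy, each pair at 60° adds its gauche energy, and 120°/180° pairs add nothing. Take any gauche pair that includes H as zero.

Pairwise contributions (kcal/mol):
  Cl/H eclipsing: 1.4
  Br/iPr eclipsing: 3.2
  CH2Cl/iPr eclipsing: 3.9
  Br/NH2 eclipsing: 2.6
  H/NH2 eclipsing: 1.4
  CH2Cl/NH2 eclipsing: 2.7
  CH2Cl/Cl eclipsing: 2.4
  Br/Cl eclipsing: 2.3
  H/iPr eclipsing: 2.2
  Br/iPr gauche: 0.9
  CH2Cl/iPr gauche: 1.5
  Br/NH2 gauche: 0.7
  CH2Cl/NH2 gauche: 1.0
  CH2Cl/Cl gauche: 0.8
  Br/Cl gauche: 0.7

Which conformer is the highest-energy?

B

A (eclipsed): NH2–CH2Cl eclipsed, iPr–H eclipsed, Cl–Br eclipsed; 2.7 + 2.2 + 2.3 = 7.2 kcal/mol.
B (eclipsed): NH2–Br eclipsed, iPr–CH2Cl eclipsed, Cl–H eclipsed; 2.6 + 3.9 + 1.4 = 7.9 kcal/mol.
B has the highest total (7.9 kcal/mol).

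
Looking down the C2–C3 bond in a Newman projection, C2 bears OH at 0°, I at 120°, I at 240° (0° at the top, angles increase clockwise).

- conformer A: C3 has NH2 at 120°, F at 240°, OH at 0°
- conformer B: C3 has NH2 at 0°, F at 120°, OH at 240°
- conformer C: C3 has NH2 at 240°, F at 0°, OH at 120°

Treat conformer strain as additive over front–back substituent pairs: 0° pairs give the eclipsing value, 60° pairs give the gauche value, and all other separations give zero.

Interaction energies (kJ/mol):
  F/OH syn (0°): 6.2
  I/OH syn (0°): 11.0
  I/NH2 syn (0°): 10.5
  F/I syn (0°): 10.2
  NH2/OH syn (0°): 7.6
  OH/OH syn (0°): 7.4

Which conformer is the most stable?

C

A (eclipsed): OH–OH eclipsed, I–NH2 eclipsed, I–F eclipsed; 7.4 + 10.5 + 10.2 = 28.1 kJ/mol.
B (eclipsed): OH–NH2 eclipsed, I–F eclipsed, I–OH eclipsed; 7.6 + 10.2 + 11.0 = 28.8 kJ/mol.
C (eclipsed): OH–F eclipsed, I–OH eclipsed, I–NH2 eclipsed; 6.2 + 11.0 + 10.5 = 27.7 kJ/mol.
C has the lowest total (27.7 kJ/mol).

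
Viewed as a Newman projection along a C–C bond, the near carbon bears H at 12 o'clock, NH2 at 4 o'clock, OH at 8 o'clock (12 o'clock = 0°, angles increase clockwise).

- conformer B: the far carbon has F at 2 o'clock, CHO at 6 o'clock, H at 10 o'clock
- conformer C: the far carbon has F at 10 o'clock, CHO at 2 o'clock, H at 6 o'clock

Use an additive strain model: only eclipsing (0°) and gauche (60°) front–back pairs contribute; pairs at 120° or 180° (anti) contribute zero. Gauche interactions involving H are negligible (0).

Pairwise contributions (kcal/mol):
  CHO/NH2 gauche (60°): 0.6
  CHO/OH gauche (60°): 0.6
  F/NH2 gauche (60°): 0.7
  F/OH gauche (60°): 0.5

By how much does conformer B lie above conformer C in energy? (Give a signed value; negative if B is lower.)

+0.8 kcal/mol

B is staggered. NH2 at 120° is gauche with F at 60° (0.7); NH2 at 120° is gauche with CHO at 180° (0.6); OH at 240° is gauche with CHO at 180° (0.6). Total 1.9 kcal/mol.
C is staggered. NH2 at 120° is gauche with CHO at 60° (0.6); OH at 240° is gauche with F at 300° (0.5). Total 1.1 kcal/mol.
E(B) − E(C) = 1.9 − 1.1 = +0.8 kcal/mol.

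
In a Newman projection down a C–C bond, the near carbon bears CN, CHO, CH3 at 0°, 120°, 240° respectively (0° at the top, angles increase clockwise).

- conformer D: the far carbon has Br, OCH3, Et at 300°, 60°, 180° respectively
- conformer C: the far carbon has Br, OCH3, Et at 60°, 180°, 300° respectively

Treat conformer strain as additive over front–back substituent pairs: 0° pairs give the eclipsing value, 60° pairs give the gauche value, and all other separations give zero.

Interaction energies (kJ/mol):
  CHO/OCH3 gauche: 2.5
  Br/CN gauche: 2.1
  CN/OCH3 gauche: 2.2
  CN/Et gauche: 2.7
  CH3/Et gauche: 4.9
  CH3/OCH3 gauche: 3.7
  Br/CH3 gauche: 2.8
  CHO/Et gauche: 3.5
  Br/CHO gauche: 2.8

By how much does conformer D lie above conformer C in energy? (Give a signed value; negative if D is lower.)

-0.7 kJ/mol

D (staggered): CN–Br gauche, CN–OCH3 gauche, CHO–OCH3 gauche, CHO–Et gauche, CH3–Br gauche, CH3–Et gauche; 2.1 + 2.2 + 2.5 + 3.5 + 2.8 + 4.9 = 18.0 kJ/mol.
C (staggered): CN–Br gauche, CN–Et gauche, CHO–Br gauche, CHO–OCH3 gauche, CH3–OCH3 gauche, CH3–Et gauche; 2.1 + 2.7 + 2.8 + 2.5 + 3.7 + 4.9 = 18.7 kJ/mol.
E(D) − E(C) = 18.0 − 18.7 = -0.7 kJ/mol.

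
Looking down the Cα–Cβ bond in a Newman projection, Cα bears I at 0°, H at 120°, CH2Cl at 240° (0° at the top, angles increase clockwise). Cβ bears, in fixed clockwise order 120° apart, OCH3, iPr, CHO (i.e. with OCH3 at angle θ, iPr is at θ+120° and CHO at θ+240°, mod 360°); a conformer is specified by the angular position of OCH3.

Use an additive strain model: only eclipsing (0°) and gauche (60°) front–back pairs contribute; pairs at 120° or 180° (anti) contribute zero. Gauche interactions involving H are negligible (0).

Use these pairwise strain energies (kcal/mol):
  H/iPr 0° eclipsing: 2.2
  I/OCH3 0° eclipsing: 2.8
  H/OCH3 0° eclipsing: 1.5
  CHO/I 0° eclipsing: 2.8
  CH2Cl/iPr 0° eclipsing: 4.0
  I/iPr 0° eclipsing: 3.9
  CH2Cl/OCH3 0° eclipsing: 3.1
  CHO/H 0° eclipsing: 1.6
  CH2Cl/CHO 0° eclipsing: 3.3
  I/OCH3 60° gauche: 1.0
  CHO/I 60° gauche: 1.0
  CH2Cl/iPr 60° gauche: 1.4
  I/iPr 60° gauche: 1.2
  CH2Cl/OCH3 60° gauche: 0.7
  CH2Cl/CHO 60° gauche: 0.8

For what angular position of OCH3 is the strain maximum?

OCH3 at 0° (eclipsed): I(0°)/OCH3(0°) eclipsed 2.8; H(120°)/iPr(120°) eclipsed 2.2; CH2Cl(240°)/CHO(240°) eclipsed 3.3 → 8.3 kcal/mol.
OCH3 at 60° (staggered): I(0°)/OCH3(60°) gauche 1.0; I(0°)/CHO(300°) gauche 1.0; CH2Cl(240°)/iPr(180°) gauche 1.4; CH2Cl(240°)/CHO(300°) gauche 0.8 → 4.2 kcal/mol.
OCH3 at 120° (eclipsed): I(0°)/CHO(0°) eclipsed 2.8; H(120°)/OCH3(120°) eclipsed 1.5; CH2Cl(240°)/iPr(240°) eclipsed 4.0 → 8.3 kcal/mol.
OCH3 at 180° (staggered): I(0°)/iPr(300°) gauche 1.2; I(0°)/CHO(60°) gauche 1.0; CH2Cl(240°)/OCH3(180°) gauche 0.7; CH2Cl(240°)/iPr(300°) gauche 1.4 → 4.3 kcal/mol.
OCH3 at 240° (eclipsed): I(0°)/iPr(0°) eclipsed 3.9; H(120°)/CHO(120°) eclipsed 1.6; CH2Cl(240°)/OCH3(240°) eclipsed 3.1 → 8.6 kcal/mol.
OCH3 at 300° (staggered): I(0°)/OCH3(300°) gauche 1.0; I(0°)/iPr(60°) gauche 1.2; CH2Cl(240°)/OCH3(300°) gauche 0.7; CH2Cl(240°)/CHO(180°) gauche 0.8 → 3.7 kcal/mol.
The maximum (8.6 kcal/mol) occurs with OCH3 at 240°.

240°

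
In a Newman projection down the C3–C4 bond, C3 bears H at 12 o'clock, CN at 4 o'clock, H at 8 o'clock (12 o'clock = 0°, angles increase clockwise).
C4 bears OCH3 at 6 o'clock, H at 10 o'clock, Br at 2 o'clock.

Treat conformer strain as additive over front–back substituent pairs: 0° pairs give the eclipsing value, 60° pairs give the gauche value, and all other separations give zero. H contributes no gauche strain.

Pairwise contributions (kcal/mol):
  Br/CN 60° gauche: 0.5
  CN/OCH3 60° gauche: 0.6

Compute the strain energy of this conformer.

1.1 kcal/mol

This conformer (staggered): CN–OCH3 gauche, CN–Br gauche; 0.6 + 0.5 = 1.1 kcal/mol.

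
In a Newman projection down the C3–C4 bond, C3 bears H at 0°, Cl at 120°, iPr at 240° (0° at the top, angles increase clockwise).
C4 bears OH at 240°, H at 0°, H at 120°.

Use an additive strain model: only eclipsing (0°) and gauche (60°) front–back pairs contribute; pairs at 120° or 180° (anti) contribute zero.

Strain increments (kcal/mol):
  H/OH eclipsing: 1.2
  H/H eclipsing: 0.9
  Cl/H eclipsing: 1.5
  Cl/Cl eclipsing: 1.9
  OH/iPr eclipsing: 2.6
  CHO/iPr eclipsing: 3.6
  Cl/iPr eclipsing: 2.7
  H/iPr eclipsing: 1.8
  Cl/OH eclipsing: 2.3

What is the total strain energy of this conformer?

5.0 kcal/mol

This conformer (eclipsed): H(0°)/H(0°) eclipsed 0.9; Cl(120°)/H(120°) eclipsed 1.5; iPr(240°)/OH(240°) eclipsed 2.6 → 5.0 kcal/mol.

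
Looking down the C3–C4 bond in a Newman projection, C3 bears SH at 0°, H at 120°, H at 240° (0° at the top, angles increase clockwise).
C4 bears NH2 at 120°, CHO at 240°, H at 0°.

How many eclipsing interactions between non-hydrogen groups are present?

0

Every eclipsing pair involves H, so the count is 0.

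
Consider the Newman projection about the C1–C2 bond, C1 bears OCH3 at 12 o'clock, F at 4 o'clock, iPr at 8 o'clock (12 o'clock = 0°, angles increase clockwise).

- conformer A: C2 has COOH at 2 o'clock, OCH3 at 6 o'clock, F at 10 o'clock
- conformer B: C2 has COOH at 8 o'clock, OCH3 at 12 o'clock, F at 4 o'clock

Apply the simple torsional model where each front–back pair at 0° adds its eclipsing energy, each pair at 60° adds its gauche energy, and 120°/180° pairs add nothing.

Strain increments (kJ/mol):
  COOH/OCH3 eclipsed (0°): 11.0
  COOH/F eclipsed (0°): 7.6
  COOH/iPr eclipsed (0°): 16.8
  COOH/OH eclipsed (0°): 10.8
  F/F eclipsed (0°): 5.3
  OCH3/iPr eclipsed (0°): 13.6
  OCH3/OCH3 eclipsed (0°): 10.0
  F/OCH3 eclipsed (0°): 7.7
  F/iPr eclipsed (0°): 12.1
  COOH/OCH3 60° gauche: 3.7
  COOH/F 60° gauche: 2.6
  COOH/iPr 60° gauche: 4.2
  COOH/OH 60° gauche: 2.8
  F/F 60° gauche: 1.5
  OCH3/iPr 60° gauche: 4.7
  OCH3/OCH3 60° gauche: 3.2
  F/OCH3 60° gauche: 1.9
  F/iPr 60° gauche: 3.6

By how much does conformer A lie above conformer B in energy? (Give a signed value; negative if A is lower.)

A (staggered): OCH3–COOH gauche, OCH3–F gauche, F–COOH gauche, F–OCH3 gauche, iPr–OCH3 gauche, iPr–F gauche; 3.7 + 1.9 + 2.6 + 1.9 + 4.7 + 3.6 = 18.4 kJ/mol.
B (eclipsed): OCH3–OCH3 eclipsed, F–F eclipsed, iPr–COOH eclipsed; 10.0 + 5.3 + 16.8 = 32.1 kJ/mol.
E(A) − E(B) = 18.4 − 32.1 = -13.7 kJ/mol.

-13.7 kJ/mol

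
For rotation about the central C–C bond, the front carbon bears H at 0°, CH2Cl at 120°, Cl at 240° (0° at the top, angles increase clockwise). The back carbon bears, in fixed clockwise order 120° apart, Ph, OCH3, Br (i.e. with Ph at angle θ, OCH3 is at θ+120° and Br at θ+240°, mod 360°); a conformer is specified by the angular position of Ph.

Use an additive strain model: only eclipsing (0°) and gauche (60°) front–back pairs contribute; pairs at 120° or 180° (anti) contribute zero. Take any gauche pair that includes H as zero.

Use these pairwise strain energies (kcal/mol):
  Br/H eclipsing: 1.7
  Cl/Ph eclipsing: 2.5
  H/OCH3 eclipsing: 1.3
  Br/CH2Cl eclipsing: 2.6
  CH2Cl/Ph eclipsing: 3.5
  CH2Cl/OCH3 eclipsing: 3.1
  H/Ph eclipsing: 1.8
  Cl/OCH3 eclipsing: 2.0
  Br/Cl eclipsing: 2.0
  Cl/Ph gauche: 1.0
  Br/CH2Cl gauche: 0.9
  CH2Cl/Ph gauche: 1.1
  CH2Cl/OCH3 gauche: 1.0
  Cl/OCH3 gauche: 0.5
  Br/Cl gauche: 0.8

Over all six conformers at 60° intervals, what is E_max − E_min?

3.8 kcal/mol

Ph at 0° (eclipsed): H(0°)/Ph(0°) eclipsed 1.8; CH2Cl(120°)/OCH3(120°) eclipsed 3.1; Cl(240°)/Br(240°) eclipsed 2.0 → 6.9 kcal/mol.
Ph at 60° (staggered): CH2Cl(120°)/Ph(60°) gauche 1.1; CH2Cl(120°)/OCH3(180°) gauche 1.0; Cl(240°)/OCH3(180°) gauche 0.5; Cl(240°)/Br(300°) gauche 0.8 → 3.4 kcal/mol.
Ph at 120° (eclipsed): H(0°)/Br(0°) eclipsed 1.7; CH2Cl(120°)/Ph(120°) eclipsed 3.5; Cl(240°)/OCH3(240°) eclipsed 2.0 → 7.2 kcal/mol.
Ph at 180° (staggered): CH2Cl(120°)/Ph(180°) gauche 1.1; CH2Cl(120°)/Br(60°) gauche 0.9; Cl(240°)/Ph(180°) gauche 1.0; Cl(240°)/OCH3(300°) gauche 0.5 → 3.5 kcal/mol.
Ph at 240° (eclipsed): H(0°)/OCH3(0°) eclipsed 1.3; CH2Cl(120°)/Br(120°) eclipsed 2.6; Cl(240°)/Ph(240°) eclipsed 2.5 → 6.4 kcal/mol.
Ph at 300° (staggered): CH2Cl(120°)/OCH3(60°) gauche 1.0; CH2Cl(120°)/Br(180°) gauche 0.9; Cl(240°)/Ph(300°) gauche 1.0; Cl(240°)/Br(180°) gauche 0.8 → 3.7 kcal/mol.
Max at 120° (7.2 kcal/mol), min at 60° (3.4 kcal/mol); barrier = 3.8 kcal/mol.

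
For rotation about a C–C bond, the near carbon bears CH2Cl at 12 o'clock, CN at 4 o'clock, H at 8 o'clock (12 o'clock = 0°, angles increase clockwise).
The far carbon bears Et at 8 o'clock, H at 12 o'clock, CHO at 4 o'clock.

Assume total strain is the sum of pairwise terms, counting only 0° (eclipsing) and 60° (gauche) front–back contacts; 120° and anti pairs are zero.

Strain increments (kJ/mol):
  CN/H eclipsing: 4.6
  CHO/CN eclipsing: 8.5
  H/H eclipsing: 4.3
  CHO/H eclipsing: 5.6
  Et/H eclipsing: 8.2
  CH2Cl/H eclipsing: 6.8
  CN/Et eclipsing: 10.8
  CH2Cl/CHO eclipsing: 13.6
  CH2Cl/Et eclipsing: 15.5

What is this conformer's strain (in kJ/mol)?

23.5 kJ/mol

This conformer (eclipsed): CH2Cl(0°)/H(0°) eclipsed 6.8; CN(120°)/CHO(120°) eclipsed 8.5; H(240°)/Et(240°) eclipsed 8.2 → 23.5 kJ/mol.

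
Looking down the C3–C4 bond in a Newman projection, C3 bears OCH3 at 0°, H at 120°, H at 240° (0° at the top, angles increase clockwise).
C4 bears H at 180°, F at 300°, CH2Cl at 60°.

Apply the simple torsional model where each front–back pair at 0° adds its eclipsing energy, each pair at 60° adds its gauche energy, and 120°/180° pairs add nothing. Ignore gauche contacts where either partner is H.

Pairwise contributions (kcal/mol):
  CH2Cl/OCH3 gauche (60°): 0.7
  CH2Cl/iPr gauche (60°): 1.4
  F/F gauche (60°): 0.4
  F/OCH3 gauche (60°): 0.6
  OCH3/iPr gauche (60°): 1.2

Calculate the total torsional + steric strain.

1.3 kcal/mol

This conformer (staggered): OCH3(0°)/F(300°) gauche 0.6; OCH3(0°)/CH2Cl(60°) gauche 0.7 → 1.3 kcal/mol.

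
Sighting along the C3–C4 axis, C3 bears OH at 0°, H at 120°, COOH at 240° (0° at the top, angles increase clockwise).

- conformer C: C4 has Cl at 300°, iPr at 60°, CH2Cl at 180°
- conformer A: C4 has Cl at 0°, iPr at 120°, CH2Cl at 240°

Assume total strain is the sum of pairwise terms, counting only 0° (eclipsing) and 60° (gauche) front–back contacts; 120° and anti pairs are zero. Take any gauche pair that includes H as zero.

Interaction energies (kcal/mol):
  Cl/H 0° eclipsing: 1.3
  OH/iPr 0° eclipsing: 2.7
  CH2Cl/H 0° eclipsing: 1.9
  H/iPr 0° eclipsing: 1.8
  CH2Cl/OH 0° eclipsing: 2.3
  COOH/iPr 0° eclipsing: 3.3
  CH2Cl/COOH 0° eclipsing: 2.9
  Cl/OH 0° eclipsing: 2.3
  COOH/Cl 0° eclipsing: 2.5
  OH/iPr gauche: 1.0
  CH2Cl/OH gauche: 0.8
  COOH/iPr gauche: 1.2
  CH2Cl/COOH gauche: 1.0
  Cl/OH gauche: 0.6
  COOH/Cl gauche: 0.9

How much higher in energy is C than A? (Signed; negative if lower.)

-3.5 kcal/mol

C (staggered): OH–Cl gauche, OH–iPr gauche, COOH–Cl gauche, COOH–CH2Cl gauche; 0.6 + 1.0 + 0.9 + 1.0 = 3.5 kcal/mol.
A (eclipsed): OH–Cl eclipsed, H–iPr eclipsed, COOH–CH2Cl eclipsed; 2.3 + 1.8 + 2.9 = 7.0 kcal/mol.
E(C) − E(A) = 3.5 − 7.0 = -3.5 kcal/mol.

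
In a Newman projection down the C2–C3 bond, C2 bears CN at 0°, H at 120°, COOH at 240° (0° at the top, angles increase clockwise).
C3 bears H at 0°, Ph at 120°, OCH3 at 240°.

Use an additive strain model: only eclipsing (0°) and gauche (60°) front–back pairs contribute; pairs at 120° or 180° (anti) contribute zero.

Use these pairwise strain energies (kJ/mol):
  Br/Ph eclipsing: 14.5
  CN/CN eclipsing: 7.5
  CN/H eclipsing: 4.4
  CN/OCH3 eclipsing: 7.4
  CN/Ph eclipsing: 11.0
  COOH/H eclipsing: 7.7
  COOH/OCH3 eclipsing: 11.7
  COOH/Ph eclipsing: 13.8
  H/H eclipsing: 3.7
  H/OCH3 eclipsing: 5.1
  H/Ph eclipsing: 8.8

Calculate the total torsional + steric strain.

This conformer (eclipsed): CN–H eclipsed, H–Ph eclipsed, COOH–OCH3 eclipsed; 4.4 + 8.8 + 11.7 = 24.9 kJ/mol.

24.9 kJ/mol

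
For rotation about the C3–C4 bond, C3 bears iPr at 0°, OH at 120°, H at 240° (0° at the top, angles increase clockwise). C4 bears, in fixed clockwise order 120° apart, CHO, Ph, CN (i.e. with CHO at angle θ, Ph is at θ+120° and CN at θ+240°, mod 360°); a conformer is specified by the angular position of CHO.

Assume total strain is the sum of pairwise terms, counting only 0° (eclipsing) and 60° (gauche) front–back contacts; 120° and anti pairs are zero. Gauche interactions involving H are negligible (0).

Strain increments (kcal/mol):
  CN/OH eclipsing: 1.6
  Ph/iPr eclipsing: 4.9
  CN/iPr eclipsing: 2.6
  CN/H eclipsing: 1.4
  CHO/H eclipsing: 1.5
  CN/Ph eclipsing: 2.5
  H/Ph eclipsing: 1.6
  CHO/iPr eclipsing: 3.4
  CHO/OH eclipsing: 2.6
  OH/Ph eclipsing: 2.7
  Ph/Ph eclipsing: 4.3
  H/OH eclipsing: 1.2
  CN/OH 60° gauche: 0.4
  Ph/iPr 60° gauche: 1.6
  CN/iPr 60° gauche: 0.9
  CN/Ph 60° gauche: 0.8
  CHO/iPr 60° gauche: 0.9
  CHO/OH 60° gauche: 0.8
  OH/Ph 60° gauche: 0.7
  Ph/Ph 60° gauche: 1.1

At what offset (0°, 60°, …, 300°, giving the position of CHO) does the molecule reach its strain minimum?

CHO at 0° (eclipsed): iPr(0°)/CHO(0°) eclipsed 3.4; OH(120°)/Ph(120°) eclipsed 2.7; H(240°)/CN(240°) eclipsed 1.4 → 7.5 kcal/mol.
CHO at 60° (staggered): iPr(0°)/CHO(60°) gauche 0.9; iPr(0°)/CN(300°) gauche 0.9; OH(120°)/CHO(60°) gauche 0.8; OH(120°)/Ph(180°) gauche 0.7 → 3.3 kcal/mol.
CHO at 120° (eclipsed): iPr(0°)/CN(0°) eclipsed 2.6; OH(120°)/CHO(120°) eclipsed 2.6; H(240°)/Ph(240°) eclipsed 1.6 → 6.8 kcal/mol.
CHO at 180° (staggered): iPr(0°)/Ph(300°) gauche 1.6; iPr(0°)/CN(60°) gauche 0.9; OH(120°)/CHO(180°) gauche 0.8; OH(120°)/CN(60°) gauche 0.4 → 3.7 kcal/mol.
CHO at 240° (eclipsed): iPr(0°)/Ph(0°) eclipsed 4.9; OH(120°)/CN(120°) eclipsed 1.6; H(240°)/CHO(240°) eclipsed 1.5 → 8.0 kcal/mol.
CHO at 300° (staggered): iPr(0°)/CHO(300°) gauche 0.9; iPr(0°)/Ph(60°) gauche 1.6; OH(120°)/Ph(60°) gauche 0.7; OH(120°)/CN(180°) gauche 0.4 → 3.6 kcal/mol.
The minimum (3.3 kcal/mol) occurs with CHO at 60°.

60°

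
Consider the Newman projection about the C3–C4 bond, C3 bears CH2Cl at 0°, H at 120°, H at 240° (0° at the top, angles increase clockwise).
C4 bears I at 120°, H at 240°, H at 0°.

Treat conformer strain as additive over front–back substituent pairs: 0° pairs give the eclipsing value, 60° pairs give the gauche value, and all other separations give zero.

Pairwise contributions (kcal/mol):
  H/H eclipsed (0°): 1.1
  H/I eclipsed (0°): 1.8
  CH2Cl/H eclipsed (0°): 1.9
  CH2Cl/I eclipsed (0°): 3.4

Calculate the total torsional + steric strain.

This conformer is eclipsed. CH2Cl at 0° is eclipsed with H at 0° (1.9); H at 120° is eclipsed with I at 120° (1.8); H at 240° is eclipsed with H at 240° (1.1). Total 4.8 kcal/mol.

4.8 kcal/mol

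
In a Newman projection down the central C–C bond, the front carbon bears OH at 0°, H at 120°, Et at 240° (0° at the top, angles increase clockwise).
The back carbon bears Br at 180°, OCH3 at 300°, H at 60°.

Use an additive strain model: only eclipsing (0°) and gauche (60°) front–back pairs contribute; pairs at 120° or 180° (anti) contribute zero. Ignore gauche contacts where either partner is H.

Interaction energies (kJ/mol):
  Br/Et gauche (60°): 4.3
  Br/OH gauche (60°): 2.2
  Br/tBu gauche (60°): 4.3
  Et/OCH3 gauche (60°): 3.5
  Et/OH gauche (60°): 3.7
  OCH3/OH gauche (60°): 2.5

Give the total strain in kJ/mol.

This conformer (staggered): OH–OCH3 gauche, Et–Br gauche, Et–OCH3 gauche; 2.5 + 4.3 + 3.5 = 10.3 kJ/mol.

10.3 kJ/mol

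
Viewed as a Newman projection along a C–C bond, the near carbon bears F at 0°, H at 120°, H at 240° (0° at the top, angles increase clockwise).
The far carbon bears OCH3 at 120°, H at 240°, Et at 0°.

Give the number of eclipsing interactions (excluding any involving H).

Non-H eclipsing pairs: F(0°)/Et(0°) — 1 interaction.

1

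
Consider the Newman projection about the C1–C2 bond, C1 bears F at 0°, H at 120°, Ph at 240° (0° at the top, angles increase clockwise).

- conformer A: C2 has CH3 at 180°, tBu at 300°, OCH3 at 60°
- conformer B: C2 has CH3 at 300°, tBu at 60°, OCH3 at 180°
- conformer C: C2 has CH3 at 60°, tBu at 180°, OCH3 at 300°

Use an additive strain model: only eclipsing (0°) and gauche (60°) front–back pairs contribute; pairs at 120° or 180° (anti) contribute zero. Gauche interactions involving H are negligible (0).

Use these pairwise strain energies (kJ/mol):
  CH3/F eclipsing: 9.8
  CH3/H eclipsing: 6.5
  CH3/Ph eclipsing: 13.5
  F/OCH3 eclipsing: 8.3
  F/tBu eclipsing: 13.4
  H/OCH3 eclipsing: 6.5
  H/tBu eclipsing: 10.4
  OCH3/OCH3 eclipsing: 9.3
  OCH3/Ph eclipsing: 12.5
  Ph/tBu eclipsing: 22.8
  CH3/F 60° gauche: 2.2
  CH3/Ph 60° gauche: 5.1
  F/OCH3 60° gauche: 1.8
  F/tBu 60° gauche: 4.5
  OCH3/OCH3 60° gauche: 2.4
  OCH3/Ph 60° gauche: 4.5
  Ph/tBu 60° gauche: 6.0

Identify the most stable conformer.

A is staggered. F at 0° is gauche with tBu at 300° (4.5); F at 0° is gauche with OCH3 at 60° (1.8); Ph at 240° is gauche with CH3 at 180° (5.1); Ph at 240° is gauche with tBu at 300° (6.0). Total 17.4 kJ/mol.
B is staggered. F at 0° is gauche with CH3 at 300° (2.2); F at 0° is gauche with tBu at 60° (4.5); Ph at 240° is gauche with CH3 at 300° (5.1); Ph at 240° is gauche with OCH3 at 180° (4.5). Total 16.3 kJ/mol.
C is staggered. F at 0° is gauche with CH3 at 60° (2.2); F at 0° is gauche with OCH3 at 300° (1.8); Ph at 240° is gauche with tBu at 180° (6.0); Ph at 240° is gauche with OCH3 at 300° (4.5). Total 14.5 kJ/mol.
C has the lowest total (14.5 kJ/mol).

C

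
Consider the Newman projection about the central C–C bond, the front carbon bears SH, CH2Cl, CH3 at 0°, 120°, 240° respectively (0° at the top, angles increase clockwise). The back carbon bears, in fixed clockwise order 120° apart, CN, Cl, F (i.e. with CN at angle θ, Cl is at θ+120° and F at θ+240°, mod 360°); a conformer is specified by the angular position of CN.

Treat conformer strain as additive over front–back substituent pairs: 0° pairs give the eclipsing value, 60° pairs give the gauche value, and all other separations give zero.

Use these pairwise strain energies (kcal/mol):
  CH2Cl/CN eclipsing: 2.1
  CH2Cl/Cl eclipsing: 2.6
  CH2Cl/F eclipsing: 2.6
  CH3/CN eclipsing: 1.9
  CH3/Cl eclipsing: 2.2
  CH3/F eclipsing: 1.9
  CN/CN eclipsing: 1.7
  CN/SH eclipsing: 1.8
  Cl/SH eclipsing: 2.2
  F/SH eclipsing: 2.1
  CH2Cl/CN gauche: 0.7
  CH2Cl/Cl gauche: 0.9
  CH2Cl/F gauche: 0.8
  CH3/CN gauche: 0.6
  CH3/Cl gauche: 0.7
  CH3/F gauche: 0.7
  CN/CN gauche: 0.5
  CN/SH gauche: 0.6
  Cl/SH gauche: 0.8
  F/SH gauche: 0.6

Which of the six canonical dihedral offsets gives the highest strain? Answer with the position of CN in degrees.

CN at 0° is eclipsed. SH at 0° is eclipsed with CN at 0° (1.8); CH2Cl at 120° is eclipsed with Cl at 120° (2.6); CH3 at 240° is eclipsed with F at 240° (1.9). Total 6.3 kcal/mol.
CN at 60° is staggered. SH at 0° is gauche with CN at 60° (0.6); SH at 0° is gauche with F at 300° (0.6); CH2Cl at 120° is gauche with CN at 60° (0.7); CH2Cl at 120° is gauche with Cl at 180° (0.9); CH3 at 240° is gauche with Cl at 180° (0.7); CH3 at 240° is gauche with F at 300° (0.7). Total 4.2 kcal/mol.
CN at 120° is eclipsed. SH at 0° is eclipsed with F at 0° (2.1); CH2Cl at 120° is eclipsed with CN at 120° (2.1); CH3 at 240° is eclipsed with Cl at 240° (2.2). Total 6.4 kcal/mol.
CN at 180° is staggered. SH at 0° is gauche with Cl at 300° (0.8); SH at 0° is gauche with F at 60° (0.6); CH2Cl at 120° is gauche with CN at 180° (0.7); CH2Cl at 120° is gauche with F at 60° (0.8); CH3 at 240° is gauche with CN at 180° (0.6); CH3 at 240° is gauche with Cl at 300° (0.7). Total 4.2 kcal/mol.
CN at 240° is eclipsed. SH at 0° is eclipsed with Cl at 0° (2.2); CH2Cl at 120° is eclipsed with F at 120° (2.6); CH3 at 240° is eclipsed with CN at 240° (1.9). Total 6.7 kcal/mol.
CN at 300° is staggered. SH at 0° is gauche with CN at 300° (0.6); SH at 0° is gauche with Cl at 60° (0.8); CH2Cl at 120° is gauche with Cl at 60° (0.9); CH2Cl at 120° is gauche with F at 180° (0.8); CH3 at 240° is gauche with CN at 300° (0.6); CH3 at 240° is gauche with F at 180° (0.7). Total 4.4 kcal/mol.
The maximum (6.7 kcal/mol) occurs with CN at 240°.

240°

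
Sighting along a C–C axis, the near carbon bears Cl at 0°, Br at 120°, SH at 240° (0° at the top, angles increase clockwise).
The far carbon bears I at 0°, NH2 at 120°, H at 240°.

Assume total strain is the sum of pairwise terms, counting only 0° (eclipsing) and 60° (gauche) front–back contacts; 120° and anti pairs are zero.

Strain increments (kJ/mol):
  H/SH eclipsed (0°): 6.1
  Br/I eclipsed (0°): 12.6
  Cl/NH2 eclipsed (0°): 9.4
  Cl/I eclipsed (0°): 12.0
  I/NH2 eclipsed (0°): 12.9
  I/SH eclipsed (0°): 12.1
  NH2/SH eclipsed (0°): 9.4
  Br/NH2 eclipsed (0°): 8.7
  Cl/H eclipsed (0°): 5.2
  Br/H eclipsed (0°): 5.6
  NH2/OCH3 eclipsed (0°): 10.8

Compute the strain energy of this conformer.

26.8 kJ/mol

This conformer (eclipsed): Cl(0°)/I(0°) eclipsed 12.0; Br(120°)/NH2(120°) eclipsed 8.7; SH(240°)/H(240°) eclipsed 6.1 → 26.8 kJ/mol.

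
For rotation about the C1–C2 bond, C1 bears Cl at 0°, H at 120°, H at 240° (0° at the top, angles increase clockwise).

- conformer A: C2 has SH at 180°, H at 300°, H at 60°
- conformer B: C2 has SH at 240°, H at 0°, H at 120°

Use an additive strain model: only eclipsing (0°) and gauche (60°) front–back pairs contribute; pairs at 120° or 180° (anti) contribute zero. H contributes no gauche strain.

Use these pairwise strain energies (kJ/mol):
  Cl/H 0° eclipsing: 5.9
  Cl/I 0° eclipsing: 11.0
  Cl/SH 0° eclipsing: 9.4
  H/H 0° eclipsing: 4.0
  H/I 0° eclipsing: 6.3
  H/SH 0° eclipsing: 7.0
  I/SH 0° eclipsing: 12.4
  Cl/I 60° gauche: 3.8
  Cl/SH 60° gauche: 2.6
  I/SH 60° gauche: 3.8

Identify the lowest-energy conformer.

A

A (staggered): no non-H gauche contacts → 0.0 kJ/mol.
B (eclipsed): Cl–H eclipsed, H–H eclipsed, H–SH eclipsed; 5.9 + 4.0 + 7.0 = 16.9 kJ/mol.
A has the lowest total (0.0 kJ/mol).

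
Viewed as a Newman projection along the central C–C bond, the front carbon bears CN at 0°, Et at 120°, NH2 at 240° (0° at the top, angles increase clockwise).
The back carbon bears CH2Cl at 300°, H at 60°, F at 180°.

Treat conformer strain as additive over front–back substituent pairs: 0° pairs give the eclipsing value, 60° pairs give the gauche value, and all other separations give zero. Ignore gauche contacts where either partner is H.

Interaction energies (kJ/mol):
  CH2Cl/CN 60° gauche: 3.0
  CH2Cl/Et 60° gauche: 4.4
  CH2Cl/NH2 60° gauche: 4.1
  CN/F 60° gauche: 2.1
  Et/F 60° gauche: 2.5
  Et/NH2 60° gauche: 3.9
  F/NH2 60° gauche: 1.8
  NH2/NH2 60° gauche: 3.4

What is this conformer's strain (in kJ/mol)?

11.4 kJ/mol

This conformer (staggered): CN–CH2Cl gauche, Et–F gauche, NH2–CH2Cl gauche, NH2–F gauche; 3.0 + 2.5 + 4.1 + 1.8 = 11.4 kJ/mol.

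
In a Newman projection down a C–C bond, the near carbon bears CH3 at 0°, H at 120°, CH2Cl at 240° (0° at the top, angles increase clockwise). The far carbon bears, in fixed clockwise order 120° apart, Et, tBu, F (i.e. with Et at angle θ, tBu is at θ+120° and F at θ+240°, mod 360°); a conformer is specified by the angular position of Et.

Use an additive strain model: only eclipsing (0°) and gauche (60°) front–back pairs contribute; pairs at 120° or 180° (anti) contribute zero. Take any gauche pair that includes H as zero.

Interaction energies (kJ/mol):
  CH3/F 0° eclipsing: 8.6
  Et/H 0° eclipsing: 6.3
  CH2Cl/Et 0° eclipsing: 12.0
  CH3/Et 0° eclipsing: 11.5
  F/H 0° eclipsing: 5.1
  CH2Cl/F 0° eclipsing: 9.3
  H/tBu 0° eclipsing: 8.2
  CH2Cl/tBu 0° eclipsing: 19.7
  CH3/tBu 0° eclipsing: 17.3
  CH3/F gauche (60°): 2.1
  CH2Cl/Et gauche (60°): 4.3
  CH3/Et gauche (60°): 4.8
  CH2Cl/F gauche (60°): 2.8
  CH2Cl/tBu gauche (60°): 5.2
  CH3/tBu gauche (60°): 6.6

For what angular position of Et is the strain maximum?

Et at 0° (eclipsed): CH3(0°)/Et(0°) eclipsed 11.5; H(120°)/tBu(120°) eclipsed 8.2; CH2Cl(240°)/F(240°) eclipsed 9.3 → 29.0 kJ/mol.
Et at 60° (staggered): CH3(0°)/Et(60°) gauche 4.8; CH3(0°)/F(300°) gauche 2.1; CH2Cl(240°)/tBu(180°) gauche 5.2; CH2Cl(240°)/F(300°) gauche 2.8 → 14.9 kJ/mol.
Et at 120° (eclipsed): CH3(0°)/F(0°) eclipsed 8.6; H(120°)/Et(120°) eclipsed 6.3; CH2Cl(240°)/tBu(240°) eclipsed 19.7 → 34.6 kJ/mol.
Et at 180° (staggered): CH3(0°)/tBu(300°) gauche 6.6; CH3(0°)/F(60°) gauche 2.1; CH2Cl(240°)/Et(180°) gauche 4.3; CH2Cl(240°)/tBu(300°) gauche 5.2 → 18.2 kJ/mol.
Et at 240° (eclipsed): CH3(0°)/tBu(0°) eclipsed 17.3; H(120°)/F(120°) eclipsed 5.1; CH2Cl(240°)/Et(240°) eclipsed 12.0 → 34.4 kJ/mol.
Et at 300° (staggered): CH3(0°)/Et(300°) gauche 4.8; CH3(0°)/tBu(60°) gauche 6.6; CH2Cl(240°)/Et(300°) gauche 4.3; CH2Cl(240°)/F(180°) gauche 2.8 → 18.5 kJ/mol.
The maximum (34.6 kJ/mol) occurs with Et at 120°.

120°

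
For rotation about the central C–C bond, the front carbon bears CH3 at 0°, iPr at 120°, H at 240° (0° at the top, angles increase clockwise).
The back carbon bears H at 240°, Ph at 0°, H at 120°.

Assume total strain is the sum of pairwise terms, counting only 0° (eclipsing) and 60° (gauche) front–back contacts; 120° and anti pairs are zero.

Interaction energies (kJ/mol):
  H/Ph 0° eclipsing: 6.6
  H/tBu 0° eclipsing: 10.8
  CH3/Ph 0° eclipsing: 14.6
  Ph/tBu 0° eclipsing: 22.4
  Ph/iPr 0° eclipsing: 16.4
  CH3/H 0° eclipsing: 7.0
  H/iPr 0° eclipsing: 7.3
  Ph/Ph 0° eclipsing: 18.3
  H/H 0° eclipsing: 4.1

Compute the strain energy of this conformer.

26.0 kJ/mol

This conformer is eclipsed. CH3 at 0° is eclipsed with Ph at 0° (14.6); iPr at 120° is eclipsed with H at 120° (7.3); H at 240° is eclipsed with H at 240° (4.1). Total 26.0 kJ/mol.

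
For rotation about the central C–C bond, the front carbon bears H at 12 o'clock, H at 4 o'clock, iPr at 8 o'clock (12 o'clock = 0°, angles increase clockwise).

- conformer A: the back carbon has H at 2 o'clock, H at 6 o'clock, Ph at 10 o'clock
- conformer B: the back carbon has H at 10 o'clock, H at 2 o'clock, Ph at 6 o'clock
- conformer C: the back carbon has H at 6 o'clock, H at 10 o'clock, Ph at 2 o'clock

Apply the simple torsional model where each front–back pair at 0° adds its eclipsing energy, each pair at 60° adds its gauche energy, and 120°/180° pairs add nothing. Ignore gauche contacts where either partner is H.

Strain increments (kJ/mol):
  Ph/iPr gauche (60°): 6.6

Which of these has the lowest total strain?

A (staggered): iPr(240°)/Ph(300°) gauche 6.6 → 6.6 kJ/mol.
B (staggered): iPr(240°)/Ph(180°) gauche 6.6 → 6.6 kJ/mol.
C (staggered): no non-H gauche contacts → 0.0 kJ/mol.
C has the lowest total (0.0 kJ/mol).

C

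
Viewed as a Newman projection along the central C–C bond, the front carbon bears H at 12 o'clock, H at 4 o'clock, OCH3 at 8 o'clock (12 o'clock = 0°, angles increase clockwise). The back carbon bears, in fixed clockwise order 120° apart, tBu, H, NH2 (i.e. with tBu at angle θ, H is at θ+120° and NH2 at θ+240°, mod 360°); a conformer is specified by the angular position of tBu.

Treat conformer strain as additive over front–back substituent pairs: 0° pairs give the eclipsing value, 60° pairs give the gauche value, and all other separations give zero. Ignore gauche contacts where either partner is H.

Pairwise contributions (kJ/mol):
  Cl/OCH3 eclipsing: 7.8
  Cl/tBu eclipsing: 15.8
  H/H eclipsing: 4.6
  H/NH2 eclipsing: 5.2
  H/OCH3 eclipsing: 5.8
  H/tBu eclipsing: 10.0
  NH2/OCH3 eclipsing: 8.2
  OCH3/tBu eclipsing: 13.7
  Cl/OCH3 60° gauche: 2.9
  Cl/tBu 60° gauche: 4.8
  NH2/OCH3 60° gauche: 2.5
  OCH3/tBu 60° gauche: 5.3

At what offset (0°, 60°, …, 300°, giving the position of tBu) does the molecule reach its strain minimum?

tBu at 0° is eclipsed. H at 0° is eclipsed with tBu at 0° (10.0); H at 120° is eclipsed with H at 120° (4.6); OCH3 at 240° is eclipsed with NH2 at 240° (8.2). Total 22.8 kJ/mol.
tBu at 60° is staggered. OCH3 at 240° is gauche with NH2 at 300° (2.5). Total 2.5 kJ/mol.
tBu at 120° is eclipsed. H at 0° is eclipsed with NH2 at 0° (5.2); H at 120° is eclipsed with tBu at 120° (10.0); OCH3 at 240° is eclipsed with H at 240° (5.8). Total 21.0 kJ/mol.
tBu at 180° is staggered. OCH3 at 240° is gauche with tBu at 180° (5.3). Total 5.3 kJ/mol.
tBu at 240° is eclipsed. H at 0° is eclipsed with H at 0° (4.6); H at 120° is eclipsed with NH2 at 120° (5.2); OCH3 at 240° is eclipsed with tBu at 240° (13.7). Total 23.5 kJ/mol.
tBu at 300° is staggered. OCH3 at 240° is gauche with tBu at 300° (5.3); OCH3 at 240° is gauche with NH2 at 180° (2.5). Total 7.8 kJ/mol.
The minimum (2.5 kJ/mol) occurs with tBu at 60°.

60°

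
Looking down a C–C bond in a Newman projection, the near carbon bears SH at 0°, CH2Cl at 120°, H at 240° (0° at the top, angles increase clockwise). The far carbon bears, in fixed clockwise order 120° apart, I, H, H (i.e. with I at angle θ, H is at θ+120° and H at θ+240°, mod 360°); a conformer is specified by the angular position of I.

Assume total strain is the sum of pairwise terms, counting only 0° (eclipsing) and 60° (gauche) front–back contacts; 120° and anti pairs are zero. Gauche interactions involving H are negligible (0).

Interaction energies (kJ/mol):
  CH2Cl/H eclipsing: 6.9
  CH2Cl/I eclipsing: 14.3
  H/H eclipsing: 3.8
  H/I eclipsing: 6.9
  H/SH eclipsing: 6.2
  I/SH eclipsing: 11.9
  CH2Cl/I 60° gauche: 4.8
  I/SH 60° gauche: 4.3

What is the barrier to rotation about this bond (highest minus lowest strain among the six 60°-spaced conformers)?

I at 0° (eclipsed): SH(0°)/I(0°) eclipsed 11.9; CH2Cl(120°)/H(120°) eclipsed 6.9; H(240°)/H(240°) eclipsed 3.8 → 22.6 kJ/mol.
I at 60° (staggered): SH(0°)/I(60°) gauche 4.3; CH2Cl(120°)/I(60°) gauche 4.8 → 9.1 kJ/mol.
I at 120° (eclipsed): SH(0°)/H(0°) eclipsed 6.2; CH2Cl(120°)/I(120°) eclipsed 14.3; H(240°)/H(240°) eclipsed 3.8 → 24.3 kJ/mol.
I at 180° (staggered): CH2Cl(120°)/I(180°) gauche 4.8 → 4.8 kJ/mol.
I at 240° (eclipsed): SH(0°)/H(0°) eclipsed 6.2; CH2Cl(120°)/H(120°) eclipsed 6.9; H(240°)/I(240°) eclipsed 6.9 → 20.0 kJ/mol.
I at 300° (staggered): SH(0°)/I(300°) gauche 4.3 → 4.3 kJ/mol.
Max at 120° (24.3 kJ/mol), min at 300° (4.3 kJ/mol); barrier = 20.0 kJ/mol.

20.0 kJ/mol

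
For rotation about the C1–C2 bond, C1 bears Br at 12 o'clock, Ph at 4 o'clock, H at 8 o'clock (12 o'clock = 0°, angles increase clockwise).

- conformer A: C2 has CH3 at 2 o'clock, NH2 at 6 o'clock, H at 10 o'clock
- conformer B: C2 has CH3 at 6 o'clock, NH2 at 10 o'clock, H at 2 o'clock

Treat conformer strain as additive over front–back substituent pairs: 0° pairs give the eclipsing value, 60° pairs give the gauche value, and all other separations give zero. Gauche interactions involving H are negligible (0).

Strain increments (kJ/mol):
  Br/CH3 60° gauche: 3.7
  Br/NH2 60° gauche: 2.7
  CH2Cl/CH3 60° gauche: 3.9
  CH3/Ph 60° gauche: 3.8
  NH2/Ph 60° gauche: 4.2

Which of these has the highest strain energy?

A

A is staggered. Br at 0° is gauche with CH3 at 60° (3.7); Ph at 120° is gauche with CH3 at 60° (3.8); Ph at 120° is gauche with NH2 at 180° (4.2). Total 11.7 kJ/mol.
B is staggered. Br at 0° is gauche with NH2 at 300° (2.7); Ph at 120° is gauche with CH3 at 180° (3.8). Total 6.5 kJ/mol.
A has the highest total (11.7 kJ/mol).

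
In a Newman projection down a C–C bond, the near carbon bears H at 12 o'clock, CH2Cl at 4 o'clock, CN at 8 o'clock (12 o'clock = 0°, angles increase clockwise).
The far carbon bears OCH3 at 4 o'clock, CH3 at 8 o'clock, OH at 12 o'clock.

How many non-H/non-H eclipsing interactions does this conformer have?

Non-H eclipsing pairs: CH2Cl(120°)/OCH3(120°); CN(240°)/CH3(240°) — 2 interactions.

2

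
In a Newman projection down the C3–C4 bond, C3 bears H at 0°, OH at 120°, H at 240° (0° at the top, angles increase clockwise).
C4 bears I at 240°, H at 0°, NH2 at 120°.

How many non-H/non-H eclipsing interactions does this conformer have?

1

Non-H eclipsing pairs: OH(120°)/NH2(120°) — 1 interaction.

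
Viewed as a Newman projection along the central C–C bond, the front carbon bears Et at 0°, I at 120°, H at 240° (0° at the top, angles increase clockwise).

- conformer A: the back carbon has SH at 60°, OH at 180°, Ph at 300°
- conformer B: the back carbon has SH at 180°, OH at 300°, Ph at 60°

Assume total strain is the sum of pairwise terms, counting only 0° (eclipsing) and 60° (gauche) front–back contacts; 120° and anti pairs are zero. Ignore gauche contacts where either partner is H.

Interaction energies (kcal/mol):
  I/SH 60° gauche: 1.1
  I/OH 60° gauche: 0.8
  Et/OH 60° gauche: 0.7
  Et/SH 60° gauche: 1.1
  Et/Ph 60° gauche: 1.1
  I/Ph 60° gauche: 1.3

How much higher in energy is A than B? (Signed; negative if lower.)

A is staggered. Et at 0° is gauche with SH at 60° (1.1); Et at 0° is gauche with Ph at 300° (1.1); I at 120° is gauche with SH at 60° (1.1); I at 120° is gauche with OH at 180° (0.8). Total 4.1 kcal/mol.
B is staggered. Et at 0° is gauche with OH at 300° (0.7); Et at 0° is gauche with Ph at 60° (1.1); I at 120° is gauche with SH at 180° (1.1); I at 120° is gauche with Ph at 60° (1.3). Total 4.2 kcal/mol.
E(A) − E(B) = 4.1 − 4.2 = -0.1 kcal/mol.

-0.1 kcal/mol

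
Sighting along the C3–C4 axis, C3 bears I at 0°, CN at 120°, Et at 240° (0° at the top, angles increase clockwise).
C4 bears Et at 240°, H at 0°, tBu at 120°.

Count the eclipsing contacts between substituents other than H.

Non-H eclipsing pairs: CN(120°)/tBu(120°); Et(240°)/Et(240°) — 2 interactions.

2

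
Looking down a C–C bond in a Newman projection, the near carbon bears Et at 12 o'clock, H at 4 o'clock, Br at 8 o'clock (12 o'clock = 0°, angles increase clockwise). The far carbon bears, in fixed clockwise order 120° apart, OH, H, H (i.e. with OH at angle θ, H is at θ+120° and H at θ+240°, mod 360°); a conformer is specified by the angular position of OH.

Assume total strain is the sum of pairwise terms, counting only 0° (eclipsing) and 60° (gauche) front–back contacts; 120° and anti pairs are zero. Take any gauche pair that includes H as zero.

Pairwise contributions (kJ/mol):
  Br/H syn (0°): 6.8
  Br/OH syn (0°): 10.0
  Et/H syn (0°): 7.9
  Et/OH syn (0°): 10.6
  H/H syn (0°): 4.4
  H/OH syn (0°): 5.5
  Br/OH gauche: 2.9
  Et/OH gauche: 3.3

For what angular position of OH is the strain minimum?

OH at 0° (eclipsed): Et(0°)/OH(0°) eclipsed 10.6; H(120°)/H(120°) eclipsed 4.4; Br(240°)/H(240°) eclipsed 6.8 → 21.8 kJ/mol.
OH at 60° (staggered): Et(0°)/OH(60°) gauche 3.3 → 3.3 kJ/mol.
OH at 120° (eclipsed): Et(0°)/H(0°) eclipsed 7.9; H(120°)/OH(120°) eclipsed 5.5; Br(240°)/H(240°) eclipsed 6.8 → 20.2 kJ/mol.
OH at 180° (staggered): Br(240°)/OH(180°) gauche 2.9 → 2.9 kJ/mol.
OH at 240° (eclipsed): Et(0°)/H(0°) eclipsed 7.9; H(120°)/H(120°) eclipsed 4.4; Br(240°)/OH(240°) eclipsed 10.0 → 22.3 kJ/mol.
OH at 300° (staggered): Et(0°)/OH(300°) gauche 3.3; Br(240°)/OH(300°) gauche 2.9 → 6.2 kJ/mol.
The minimum (2.9 kJ/mol) occurs with OH at 180°.

180°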